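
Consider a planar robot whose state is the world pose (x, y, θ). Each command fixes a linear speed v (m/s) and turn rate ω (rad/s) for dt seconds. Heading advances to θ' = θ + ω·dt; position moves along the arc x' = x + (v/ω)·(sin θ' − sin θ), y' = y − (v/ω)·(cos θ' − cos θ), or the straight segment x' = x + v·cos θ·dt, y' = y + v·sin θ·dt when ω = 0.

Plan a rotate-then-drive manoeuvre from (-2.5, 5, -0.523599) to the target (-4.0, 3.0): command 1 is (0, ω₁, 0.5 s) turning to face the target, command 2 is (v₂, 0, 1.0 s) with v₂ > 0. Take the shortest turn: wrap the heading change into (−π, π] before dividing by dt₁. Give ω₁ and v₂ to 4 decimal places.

heading to target = atan2(3−5, -4−-2.5) = -2.2143
Δθ = wrap(-2.2143 − -0.5236) = -1.6907; ω₁ = Δθ/dt₁ = -3.3814
distance = √((-4−-2.5)² + (3−5)²) = 2.5000; v₂ = distance/dt₂ = 2.5000

ω₁ = -3.3814, v₂ = 2.5000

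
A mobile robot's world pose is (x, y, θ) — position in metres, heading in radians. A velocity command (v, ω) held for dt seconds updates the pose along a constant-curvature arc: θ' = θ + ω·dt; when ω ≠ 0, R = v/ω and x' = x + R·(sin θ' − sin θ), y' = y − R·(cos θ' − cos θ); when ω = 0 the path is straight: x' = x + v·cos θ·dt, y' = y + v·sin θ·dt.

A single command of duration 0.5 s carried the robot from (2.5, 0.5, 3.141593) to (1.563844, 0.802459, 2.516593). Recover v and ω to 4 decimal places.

Δθ = 2.516593 − 3.141593 = -0.625000
ω = Δθ/dt = -0.625000/0.5 = -1.2500
R = Δx/(sin θ' − sin θ) = -1.6000
v = R·ω = -1.6000·-1.2500 = 2.0000

v = 2.0000, ω = -1.2500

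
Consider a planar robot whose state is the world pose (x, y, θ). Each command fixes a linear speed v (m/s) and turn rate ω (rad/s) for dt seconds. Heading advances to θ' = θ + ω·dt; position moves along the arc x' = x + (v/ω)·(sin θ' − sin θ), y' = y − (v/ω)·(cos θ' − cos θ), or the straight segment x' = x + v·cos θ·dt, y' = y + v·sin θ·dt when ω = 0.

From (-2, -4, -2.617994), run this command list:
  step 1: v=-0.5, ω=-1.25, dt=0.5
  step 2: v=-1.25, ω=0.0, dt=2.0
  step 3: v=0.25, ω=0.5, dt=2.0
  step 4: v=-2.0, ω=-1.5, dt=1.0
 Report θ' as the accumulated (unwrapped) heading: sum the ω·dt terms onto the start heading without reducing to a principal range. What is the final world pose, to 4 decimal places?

(2.0835, -4.1185, -3.7430)

step 1: θ'=-3.2430 (R=0.4000) → pose (-1.7595, -3.9485, -3.2430)
step 2: θ'=-3.2430 (straight) → pose (0.7276, -4.2015, -3.2430)
step 3: θ'=-2.2430 (R=0.5000) → pose (0.2858, -4.3876, -2.2430)
step 4: θ'=-3.7430 (R=1.3333) → pose (2.0835, -4.1185, -3.7430)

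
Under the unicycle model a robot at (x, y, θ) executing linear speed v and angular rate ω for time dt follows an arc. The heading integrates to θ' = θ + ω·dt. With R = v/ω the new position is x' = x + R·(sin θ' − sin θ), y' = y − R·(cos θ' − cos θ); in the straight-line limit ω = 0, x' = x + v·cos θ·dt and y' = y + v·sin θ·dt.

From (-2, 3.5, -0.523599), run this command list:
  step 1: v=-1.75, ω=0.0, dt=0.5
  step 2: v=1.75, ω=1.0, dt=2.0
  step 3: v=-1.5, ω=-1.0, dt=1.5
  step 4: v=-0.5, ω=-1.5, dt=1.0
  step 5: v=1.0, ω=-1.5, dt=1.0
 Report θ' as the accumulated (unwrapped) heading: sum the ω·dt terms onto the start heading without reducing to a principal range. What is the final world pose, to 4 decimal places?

(-2.5818, 3.5539, -3.0236)

step 1: θ'=-0.5236 (straight) → pose (-2.7578, 3.9375, -0.5236)
step 2: θ'=1.4764 (R=1.7500) → pose (-0.1406, 5.2881, 1.4764)
step 3: θ'=-0.0236 (R=1.5000) → pose (-1.6693, 3.9299, -0.0236)
step 4: θ'=-1.5236 (R=0.3333) → pose (-1.9944, 4.2474, -1.5236)
step 5: θ'=-3.0236 (R=-0.6667) → pose (-2.5818, 3.5539, -3.0236)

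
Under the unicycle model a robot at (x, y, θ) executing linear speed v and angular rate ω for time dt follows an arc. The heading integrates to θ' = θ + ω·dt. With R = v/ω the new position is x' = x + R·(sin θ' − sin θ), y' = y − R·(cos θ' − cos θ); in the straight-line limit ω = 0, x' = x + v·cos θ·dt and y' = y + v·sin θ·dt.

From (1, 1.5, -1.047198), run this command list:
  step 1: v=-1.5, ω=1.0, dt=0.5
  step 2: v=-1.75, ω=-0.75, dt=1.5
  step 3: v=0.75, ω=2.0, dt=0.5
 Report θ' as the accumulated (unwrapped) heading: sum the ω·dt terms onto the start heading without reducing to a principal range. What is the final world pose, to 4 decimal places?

step 1: θ'=-0.5472 (R=-1.5000) → pose (0.4814, 2.0310, -0.5472)
step 2: θ'=-1.6722 (R=2.3333) → pose (-0.6259, 4.2598, -1.6722)
step 3: θ'=-0.6722 (R=0.3750) → pose (-0.4864, 3.9284, -0.6722)

(-0.4864, 3.9284, -0.6722)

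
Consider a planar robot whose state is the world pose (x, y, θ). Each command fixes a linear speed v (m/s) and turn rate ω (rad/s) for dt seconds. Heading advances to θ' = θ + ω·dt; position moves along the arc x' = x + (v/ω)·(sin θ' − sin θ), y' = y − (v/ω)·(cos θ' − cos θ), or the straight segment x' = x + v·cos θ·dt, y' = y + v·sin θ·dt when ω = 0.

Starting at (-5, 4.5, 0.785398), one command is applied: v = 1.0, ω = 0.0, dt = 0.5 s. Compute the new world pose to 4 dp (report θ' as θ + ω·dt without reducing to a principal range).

(-4.6464, 4.8536, 0.7854)

θ' = 0.7854 + 0.0·0.5 = 0.7854
ω = 0 → straight: x' = -5 + 1.0·cos(0.7854)·0.5 = -4.6464
y' = 4.5 + 1.0·sin(0.7854)·0.5 = 4.8536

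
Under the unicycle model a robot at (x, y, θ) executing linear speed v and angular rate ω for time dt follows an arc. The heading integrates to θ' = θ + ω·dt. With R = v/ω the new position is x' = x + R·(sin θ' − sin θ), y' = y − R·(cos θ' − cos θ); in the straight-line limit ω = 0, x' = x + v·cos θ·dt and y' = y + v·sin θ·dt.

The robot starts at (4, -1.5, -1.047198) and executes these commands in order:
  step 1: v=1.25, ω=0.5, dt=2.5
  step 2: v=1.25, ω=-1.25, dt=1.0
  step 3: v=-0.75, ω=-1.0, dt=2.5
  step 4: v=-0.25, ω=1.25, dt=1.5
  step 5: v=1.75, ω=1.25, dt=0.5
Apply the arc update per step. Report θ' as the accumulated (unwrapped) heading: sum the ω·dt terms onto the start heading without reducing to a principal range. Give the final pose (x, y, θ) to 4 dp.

step 1: θ'=0.2028 (R=2.5000) → pose (6.6686, -2.6988, 0.2028)
step 2: θ'=-1.0472 (R=-1.0000) → pose (7.7360, -3.1783, -1.0472)
step 3: θ'=-3.5472 (R=0.7500) → pose (8.6815, -2.1141, -3.5472)
step 4: θ'=-1.6722 (R=-0.2000) → pose (8.9594, -1.9506, -1.6722)
step 5: θ'=-1.0472 (R=1.4000) → pose (9.1398, -2.7923, -1.0472)

(9.1398, -2.7923, -1.0472)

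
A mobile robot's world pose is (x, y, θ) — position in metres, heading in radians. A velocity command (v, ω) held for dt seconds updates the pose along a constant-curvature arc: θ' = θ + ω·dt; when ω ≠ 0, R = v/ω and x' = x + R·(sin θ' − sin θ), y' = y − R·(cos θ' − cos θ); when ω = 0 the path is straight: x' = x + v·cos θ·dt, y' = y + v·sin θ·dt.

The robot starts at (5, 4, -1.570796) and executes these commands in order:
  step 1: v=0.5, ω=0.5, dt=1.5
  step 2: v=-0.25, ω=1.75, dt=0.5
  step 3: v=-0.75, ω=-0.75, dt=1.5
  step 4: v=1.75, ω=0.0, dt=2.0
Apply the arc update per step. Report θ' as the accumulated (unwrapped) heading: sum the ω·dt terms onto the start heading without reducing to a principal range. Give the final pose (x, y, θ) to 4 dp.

(5.9023, 0.8112, -1.0708)

step 1: θ'=-0.8208 (R=1.0000) → pose (5.2683, 3.3184, -0.8208)
step 2: θ'=0.0542 (R=-0.1429) → pose (5.1560, 3.3636, 0.0542)
step 3: θ'=-1.0708 (R=1.0000) → pose (4.2243, 3.8827, -1.0708)
step 4: θ'=-1.0708 (straight) → pose (5.9023, 0.8112, -1.0708)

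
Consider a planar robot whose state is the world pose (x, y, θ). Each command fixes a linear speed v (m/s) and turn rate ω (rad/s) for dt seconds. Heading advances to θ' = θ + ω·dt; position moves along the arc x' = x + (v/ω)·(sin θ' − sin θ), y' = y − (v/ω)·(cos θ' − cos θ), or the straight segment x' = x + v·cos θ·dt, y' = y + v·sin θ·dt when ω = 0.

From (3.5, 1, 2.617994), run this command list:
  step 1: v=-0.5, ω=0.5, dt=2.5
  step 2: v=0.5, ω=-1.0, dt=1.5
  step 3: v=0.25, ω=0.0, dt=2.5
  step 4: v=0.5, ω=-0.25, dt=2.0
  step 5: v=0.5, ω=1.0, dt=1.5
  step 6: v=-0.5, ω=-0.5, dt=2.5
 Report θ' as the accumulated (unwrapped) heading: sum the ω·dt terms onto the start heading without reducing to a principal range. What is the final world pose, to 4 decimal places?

step 1: θ'=3.8680 (R=-1.0000) → pose (4.6642, 1.1185, 3.8680)
step 2: θ'=2.3680 (R=-0.5000) → pose (3.9827, 1.1345, 2.3680)
step 3: θ'=2.3680 (straight) → pose (3.5356, 1.5712, 2.3680)
step 4: θ'=1.8680 (R=-2.0000) → pose (3.0207, 2.4164, 1.8680)
step 5: θ'=3.3680 (R=0.5000) → pose (2.4304, 2.7572, 3.3680)
step 6: θ'=2.1180 (R=1.0000) → pose (3.5089, 2.3030, 2.1180)

(3.5089, 2.3030, 2.1180)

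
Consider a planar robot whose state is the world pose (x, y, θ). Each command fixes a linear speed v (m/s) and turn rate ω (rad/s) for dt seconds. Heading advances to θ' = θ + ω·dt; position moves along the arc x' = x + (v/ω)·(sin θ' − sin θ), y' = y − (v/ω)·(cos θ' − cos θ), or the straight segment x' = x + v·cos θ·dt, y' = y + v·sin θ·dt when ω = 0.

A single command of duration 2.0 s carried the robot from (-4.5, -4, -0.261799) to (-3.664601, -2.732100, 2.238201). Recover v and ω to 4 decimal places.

v = 1.0000, ω = 1.2500

Δθ = 2.238201 − -0.261799 = 2.500000
ω = Δθ/dt = 2.500000/2.0 = 1.2500
R = −Δy/(cos θ' − cos θ) = 0.8000
v = R·ω = 0.8000·1.2500 = 1.0000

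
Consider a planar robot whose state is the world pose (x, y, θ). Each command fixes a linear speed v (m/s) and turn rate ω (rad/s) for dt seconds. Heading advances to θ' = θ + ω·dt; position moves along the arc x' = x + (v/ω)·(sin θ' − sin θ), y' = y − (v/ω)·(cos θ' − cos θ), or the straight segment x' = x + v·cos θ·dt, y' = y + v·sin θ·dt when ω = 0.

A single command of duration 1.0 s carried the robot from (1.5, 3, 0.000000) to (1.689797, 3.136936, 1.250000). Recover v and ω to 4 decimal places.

v = 0.2500, ω = 1.2500

Δθ = 1.250000 − 0.000000 = 1.250000
ω = Δθ/dt = 1.250000/1.0 = 1.2500
R = Δx/(sin θ' − sin θ) = 0.2000
v = R·ω = 0.2000·1.2500 = 0.2500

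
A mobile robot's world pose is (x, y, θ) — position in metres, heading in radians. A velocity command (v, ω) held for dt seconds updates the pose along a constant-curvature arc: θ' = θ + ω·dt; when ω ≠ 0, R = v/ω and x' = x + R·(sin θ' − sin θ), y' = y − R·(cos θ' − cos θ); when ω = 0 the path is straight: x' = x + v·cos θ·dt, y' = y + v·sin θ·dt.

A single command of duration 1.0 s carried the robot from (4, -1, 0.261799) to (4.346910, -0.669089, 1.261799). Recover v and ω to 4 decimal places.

Δθ = 1.261799 − 0.261799 = 1.000000
ω = Δθ/dt = 1.000000/1.0 = 1.0000
R = Δx/(sin θ' − sin θ) = 0.5000
v = R·ω = 0.5000·1.0000 = 0.5000

v = 0.5000, ω = 1.0000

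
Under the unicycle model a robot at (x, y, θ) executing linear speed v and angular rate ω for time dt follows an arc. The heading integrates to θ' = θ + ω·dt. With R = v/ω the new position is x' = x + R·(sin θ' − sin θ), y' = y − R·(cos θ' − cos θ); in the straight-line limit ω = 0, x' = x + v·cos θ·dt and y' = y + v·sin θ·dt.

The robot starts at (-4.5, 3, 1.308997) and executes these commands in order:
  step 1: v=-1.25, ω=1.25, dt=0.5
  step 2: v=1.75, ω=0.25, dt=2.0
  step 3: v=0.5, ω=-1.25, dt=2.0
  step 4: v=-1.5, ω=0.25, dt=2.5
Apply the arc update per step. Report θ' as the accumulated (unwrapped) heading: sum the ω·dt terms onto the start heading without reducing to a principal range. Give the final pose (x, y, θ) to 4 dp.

step 1: θ'=1.9340 (R=-1.0000) → pose (-4.4688, 2.3859, 1.9340)
step 2: θ'=2.4340 (R=7.0000) → pose (-6.4621, 5.2185, 2.4340)
step 3: θ'=-0.0660 (R=-0.4000) → pose (-6.1757, 5.9216, -0.0660)
step 4: θ'=0.5590 (R=-6.0000) → pose (-9.7535, 5.0214, 0.5590)

(-9.7535, 5.0214, 0.5590)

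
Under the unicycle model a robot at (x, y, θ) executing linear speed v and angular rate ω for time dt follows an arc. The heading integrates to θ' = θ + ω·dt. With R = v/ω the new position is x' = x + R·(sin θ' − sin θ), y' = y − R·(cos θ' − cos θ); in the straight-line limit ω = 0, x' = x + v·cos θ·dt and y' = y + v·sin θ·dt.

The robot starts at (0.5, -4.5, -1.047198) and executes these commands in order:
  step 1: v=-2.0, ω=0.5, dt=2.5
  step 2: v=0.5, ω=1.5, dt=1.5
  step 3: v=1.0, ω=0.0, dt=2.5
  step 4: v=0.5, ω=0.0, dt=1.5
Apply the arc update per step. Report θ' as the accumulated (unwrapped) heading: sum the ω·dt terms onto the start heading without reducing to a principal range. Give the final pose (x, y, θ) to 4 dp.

step 1: θ'=0.2028 (R=-4.0000) → pose (-3.7698, -2.5820, 0.2028)
step 2: θ'=2.4528 (R=0.3333) → pose (-3.6250, -1.9981, 2.4528)
step 3: θ'=2.4528 (straight) → pose (-5.5551, -0.4091, 2.4528)
step 4: θ'=2.4528 (straight) → pose (-6.1341, 0.0676, 2.4528)

(-6.1341, 0.0676, 2.4528)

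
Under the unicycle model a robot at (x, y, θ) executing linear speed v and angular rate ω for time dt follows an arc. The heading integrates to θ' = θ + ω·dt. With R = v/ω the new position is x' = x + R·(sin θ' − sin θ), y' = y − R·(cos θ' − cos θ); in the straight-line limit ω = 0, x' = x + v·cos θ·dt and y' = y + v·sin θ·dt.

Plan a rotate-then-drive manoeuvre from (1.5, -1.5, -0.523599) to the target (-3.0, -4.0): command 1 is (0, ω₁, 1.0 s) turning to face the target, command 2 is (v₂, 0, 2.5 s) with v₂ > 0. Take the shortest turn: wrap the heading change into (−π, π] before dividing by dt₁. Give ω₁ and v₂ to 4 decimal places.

heading to target = atan2(-4−-1.5, -3−1.5) = -2.6345
Δθ = wrap(-2.6345 − -0.5236) = -2.1109; ω₁ = Δθ/dt₁ = -2.1109
distance = √((-3−1.5)² + (-4−-1.5)²) = 5.1478; v₂ = distance/dt₂ = 2.0591

ω₁ = -2.1109, v₂ = 2.0591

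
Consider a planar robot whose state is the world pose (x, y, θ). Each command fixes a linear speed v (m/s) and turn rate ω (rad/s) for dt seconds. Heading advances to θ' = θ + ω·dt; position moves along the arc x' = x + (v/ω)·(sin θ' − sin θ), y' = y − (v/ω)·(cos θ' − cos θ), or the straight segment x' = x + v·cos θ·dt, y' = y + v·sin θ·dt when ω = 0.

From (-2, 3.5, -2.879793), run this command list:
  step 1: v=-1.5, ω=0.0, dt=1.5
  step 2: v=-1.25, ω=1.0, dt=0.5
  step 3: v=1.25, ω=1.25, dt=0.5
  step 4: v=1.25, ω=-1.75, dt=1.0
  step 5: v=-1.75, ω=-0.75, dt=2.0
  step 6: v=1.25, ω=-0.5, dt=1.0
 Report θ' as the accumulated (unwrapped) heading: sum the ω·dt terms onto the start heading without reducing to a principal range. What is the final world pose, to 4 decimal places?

step 1: θ'=-2.8798 (straight) → pose (0.1733, 4.0823, -2.8798)
step 2: θ'=-2.3798 (R=-1.2500) → pose (0.7126, 4.3853, -2.3798)
step 3: θ'=-1.7548 (R=1.0000) → pose (0.4197, 3.8446, -1.7548)
step 4: θ'=-3.5048 (R=-0.7143) → pose (-0.5363, 3.3076, -3.5048)
step 5: θ'=-5.0048 (R=2.3333) → pose (0.8690, 0.4539, -5.0048)
step 6: θ'=-5.5048 (R=-2.5000) → pose (1.5076, 1.5134, -5.5048)

(1.5076, 1.5134, -5.5048)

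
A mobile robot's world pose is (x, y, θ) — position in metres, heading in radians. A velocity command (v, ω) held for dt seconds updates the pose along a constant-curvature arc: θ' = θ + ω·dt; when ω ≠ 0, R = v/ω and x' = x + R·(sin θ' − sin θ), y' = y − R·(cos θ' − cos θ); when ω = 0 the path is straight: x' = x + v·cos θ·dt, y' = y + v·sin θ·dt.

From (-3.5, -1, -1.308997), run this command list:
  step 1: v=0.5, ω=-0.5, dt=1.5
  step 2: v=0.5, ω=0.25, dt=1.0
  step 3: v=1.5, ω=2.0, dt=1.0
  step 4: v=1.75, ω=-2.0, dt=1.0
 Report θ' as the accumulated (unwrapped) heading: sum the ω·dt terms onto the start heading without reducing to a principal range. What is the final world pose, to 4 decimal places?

step 1: θ'=-2.0590 (R=-1.0000) → pose (-3.5827, -1.7279, -2.0590)
step 2: θ'=-1.8090 (R=2.0000) → pose (-3.7599, -2.1940, -1.8090)
step 3: θ'=0.1910 (R=0.7500) → pose (-2.8887, -3.1073, 0.1910)
step 4: θ'=-1.8090 (R=-0.8750) → pose (-1.8723, -4.1729, -1.8090)

(-1.8723, -4.1729, -1.8090)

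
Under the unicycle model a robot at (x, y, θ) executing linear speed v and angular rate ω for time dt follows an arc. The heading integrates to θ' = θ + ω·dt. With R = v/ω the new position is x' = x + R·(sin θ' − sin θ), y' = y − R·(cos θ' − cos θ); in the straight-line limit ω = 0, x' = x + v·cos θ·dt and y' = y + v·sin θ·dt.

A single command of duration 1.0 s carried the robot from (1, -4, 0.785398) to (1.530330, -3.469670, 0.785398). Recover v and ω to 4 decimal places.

Δθ = 0.785398 − 0.785398 = 0.000000
ω = Δθ/dt = 0.000000/1.0 = 0.0000
ω = 0 → v = (Δx·cos θ + Δy·sin θ)/dt = 0.7500

v = 0.7500, ω = 0.0000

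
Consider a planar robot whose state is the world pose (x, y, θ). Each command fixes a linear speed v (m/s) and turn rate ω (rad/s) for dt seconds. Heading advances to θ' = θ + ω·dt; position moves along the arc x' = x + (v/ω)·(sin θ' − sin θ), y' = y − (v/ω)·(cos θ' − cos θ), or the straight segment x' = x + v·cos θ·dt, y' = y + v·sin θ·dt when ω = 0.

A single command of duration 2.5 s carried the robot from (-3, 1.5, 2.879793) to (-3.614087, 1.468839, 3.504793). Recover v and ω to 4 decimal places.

Δθ = 3.504793 − 2.879793 = 0.625000
ω = Δθ/dt = 0.625000/2.5 = 0.2500
R = Δx/(sin θ' − sin θ) = 1.0000
v = R·ω = 1.0000·0.2500 = 0.2500

v = 0.2500, ω = 0.2500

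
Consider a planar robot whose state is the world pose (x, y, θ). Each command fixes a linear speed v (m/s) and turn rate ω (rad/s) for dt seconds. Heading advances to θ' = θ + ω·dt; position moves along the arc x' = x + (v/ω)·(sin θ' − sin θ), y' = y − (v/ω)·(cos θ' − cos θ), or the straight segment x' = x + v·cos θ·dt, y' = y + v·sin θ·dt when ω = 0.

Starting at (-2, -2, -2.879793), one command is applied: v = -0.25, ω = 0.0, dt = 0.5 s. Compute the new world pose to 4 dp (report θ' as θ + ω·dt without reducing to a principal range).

θ' = -2.8798 + 0.0·0.5 = -2.8798
ω = 0 → straight: x' = -2 + -0.25·cos(-2.8798)·0.5 = -1.8793
y' = -2 + -0.25·sin(-2.8798)·0.5 = -1.9676

(-1.8793, -1.9676, -2.8798)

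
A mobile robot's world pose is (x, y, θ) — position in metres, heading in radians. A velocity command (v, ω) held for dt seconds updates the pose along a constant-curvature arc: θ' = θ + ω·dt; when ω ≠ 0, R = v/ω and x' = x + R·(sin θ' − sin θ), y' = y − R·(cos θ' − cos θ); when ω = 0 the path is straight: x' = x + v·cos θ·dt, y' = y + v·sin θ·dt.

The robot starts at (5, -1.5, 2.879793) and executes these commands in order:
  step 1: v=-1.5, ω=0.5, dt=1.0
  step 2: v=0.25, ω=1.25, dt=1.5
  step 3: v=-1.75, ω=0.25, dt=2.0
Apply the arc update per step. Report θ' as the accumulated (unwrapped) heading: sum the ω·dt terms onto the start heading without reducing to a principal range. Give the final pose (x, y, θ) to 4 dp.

step 1: θ'=3.3798 (R=-3.0000) → pose (6.4843, -1.5175, 3.3798)
step 2: θ'=5.2548 (R=0.2000) → pose (6.3602, -1.8151, 5.2548)
step 3: θ'=5.7548 (R=-7.0000) → pose (3.8939, 0.6168, 5.7548)

(3.8939, 0.6168, 5.7548)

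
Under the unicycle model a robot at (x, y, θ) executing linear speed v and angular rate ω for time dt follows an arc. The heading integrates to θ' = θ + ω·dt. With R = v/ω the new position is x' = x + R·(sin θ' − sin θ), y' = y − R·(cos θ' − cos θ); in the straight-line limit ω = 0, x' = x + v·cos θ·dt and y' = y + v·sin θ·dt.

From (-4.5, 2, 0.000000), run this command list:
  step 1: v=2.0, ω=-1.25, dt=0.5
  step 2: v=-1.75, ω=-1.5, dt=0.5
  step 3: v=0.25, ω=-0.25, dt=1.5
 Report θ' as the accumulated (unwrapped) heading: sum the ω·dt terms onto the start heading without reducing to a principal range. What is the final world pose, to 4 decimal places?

step 1: θ'=-0.6250 (R=-1.6000) → pose (-3.5638, 1.6975, -0.6250)
step 2: θ'=-1.3750 (R=1.1667) → pose (-4.0256, 2.4167, -1.3750)
step 3: θ'=-1.7500 (R=-1.0000) → pose (-4.0225, 2.0439, -1.7500)

(-4.0225, 2.0439, -1.7500)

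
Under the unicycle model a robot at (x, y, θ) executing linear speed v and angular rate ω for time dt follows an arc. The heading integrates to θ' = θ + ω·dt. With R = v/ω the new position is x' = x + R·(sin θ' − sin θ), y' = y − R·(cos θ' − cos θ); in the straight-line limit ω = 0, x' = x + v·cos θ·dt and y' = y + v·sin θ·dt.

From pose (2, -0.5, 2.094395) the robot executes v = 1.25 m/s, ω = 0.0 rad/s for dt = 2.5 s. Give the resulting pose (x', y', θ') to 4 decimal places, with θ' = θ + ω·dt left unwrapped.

θ' = 2.0944 + 0.0·2.5 = 2.0944
ω = 0 → straight: x' = 2 + 1.25·cos(2.0944)·2.5 = 0.4375
y' = -0.5 + 1.25·sin(2.0944)·2.5 = 2.2063

(0.4375, 2.2063, 2.0944)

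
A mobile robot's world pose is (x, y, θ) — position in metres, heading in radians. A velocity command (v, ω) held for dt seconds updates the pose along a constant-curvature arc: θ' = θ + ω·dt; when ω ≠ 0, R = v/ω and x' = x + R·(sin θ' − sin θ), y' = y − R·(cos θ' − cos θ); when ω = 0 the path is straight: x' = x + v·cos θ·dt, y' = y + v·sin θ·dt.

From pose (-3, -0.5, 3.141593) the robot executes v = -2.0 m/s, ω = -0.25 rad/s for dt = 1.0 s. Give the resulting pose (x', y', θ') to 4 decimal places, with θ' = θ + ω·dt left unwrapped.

(-1.0208, -0.7487, 2.8916)

θ' = 3.1416 + -0.25·1.0 = 2.8916
R = v/ω = -2.0/-0.25 = 8.0000
x' = -3 + 8.0000·(sin 2.8916 − sin 3.1416) = -1.0208
y' = -0.5 − 8.0000·(cos 2.8916 − cos 3.1416) = -0.7487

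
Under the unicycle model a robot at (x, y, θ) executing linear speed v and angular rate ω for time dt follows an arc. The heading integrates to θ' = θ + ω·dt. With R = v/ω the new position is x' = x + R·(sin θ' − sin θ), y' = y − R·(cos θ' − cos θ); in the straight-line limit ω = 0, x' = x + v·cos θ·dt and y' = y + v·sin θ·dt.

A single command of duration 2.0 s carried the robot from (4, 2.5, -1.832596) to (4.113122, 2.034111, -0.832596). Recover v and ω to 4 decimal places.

v = 0.2500, ω = 0.5000

Δθ = -0.832596 − -1.832596 = 1.000000
ω = Δθ/dt = 1.000000/2.0 = 0.5000
R = −Δy/(cos θ' − cos θ) = 0.5000
v = R·ω = 0.5000·0.5000 = 0.2500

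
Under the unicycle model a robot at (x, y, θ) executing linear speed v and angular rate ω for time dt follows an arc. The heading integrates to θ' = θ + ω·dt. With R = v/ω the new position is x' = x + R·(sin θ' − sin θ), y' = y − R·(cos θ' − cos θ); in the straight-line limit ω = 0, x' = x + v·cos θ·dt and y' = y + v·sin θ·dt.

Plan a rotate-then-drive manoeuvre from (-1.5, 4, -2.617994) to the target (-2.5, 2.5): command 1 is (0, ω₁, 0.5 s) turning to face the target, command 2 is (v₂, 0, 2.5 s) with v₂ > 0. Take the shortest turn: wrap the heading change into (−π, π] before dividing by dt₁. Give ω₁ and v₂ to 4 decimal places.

heading to target = atan2(2.5−4, -2.5−-1.5) = -2.1588
Δθ = wrap(-2.1588 − -2.6180) = 0.4592; ω₁ = Δθ/dt₁ = 0.9184
distance = √((-2.5−-1.5)² + (2.5−4)²) = 1.8028; v₂ = distance/dt₂ = 0.7211

ω₁ = 0.9184, v₂ = 0.7211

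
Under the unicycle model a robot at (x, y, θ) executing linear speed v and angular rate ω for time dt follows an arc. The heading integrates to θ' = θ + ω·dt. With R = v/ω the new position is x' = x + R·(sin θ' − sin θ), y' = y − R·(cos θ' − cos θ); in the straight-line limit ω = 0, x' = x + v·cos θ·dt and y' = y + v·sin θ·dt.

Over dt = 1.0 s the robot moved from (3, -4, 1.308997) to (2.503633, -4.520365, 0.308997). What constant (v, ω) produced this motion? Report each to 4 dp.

Δθ = 0.308997 − 1.308997 = -1.000000
ω = Δθ/dt = -1.000000/1.0 = -1.0000
R = −Δy/(cos θ' − cos θ) = 0.7500
v = R·ω = 0.7500·-1.0000 = -0.7500

v = -0.7500, ω = -1.0000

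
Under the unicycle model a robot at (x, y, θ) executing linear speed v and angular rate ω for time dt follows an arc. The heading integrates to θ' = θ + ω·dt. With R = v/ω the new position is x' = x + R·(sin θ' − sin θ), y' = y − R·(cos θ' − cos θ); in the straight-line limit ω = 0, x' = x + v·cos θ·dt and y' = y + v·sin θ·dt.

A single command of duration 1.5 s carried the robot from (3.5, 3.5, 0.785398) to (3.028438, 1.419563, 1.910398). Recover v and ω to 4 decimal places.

Δθ = 1.910398 − 0.785398 = 1.125000
ω = Δθ/dt = 1.125000/1.5 = 0.7500
R = −Δy/(cos θ' − cos θ) = -2.0000
v = R·ω = -2.0000·0.7500 = -1.5000

v = -1.5000, ω = 0.7500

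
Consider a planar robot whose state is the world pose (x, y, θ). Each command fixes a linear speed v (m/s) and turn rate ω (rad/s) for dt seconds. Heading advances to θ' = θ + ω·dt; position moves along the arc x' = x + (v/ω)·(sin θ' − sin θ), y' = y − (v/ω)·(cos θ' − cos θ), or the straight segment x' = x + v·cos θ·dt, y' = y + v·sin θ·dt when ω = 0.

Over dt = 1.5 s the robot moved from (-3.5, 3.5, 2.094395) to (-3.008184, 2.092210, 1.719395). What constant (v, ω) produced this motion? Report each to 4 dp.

Δθ = 1.719395 − 2.094395 = -0.375000
ω = Δθ/dt = -0.375000/1.5 = -0.2500
R = −Δy/(cos θ' − cos θ) = 4.0000
v = R·ω = 4.0000·-0.2500 = -1.0000

v = -1.0000, ω = -0.2500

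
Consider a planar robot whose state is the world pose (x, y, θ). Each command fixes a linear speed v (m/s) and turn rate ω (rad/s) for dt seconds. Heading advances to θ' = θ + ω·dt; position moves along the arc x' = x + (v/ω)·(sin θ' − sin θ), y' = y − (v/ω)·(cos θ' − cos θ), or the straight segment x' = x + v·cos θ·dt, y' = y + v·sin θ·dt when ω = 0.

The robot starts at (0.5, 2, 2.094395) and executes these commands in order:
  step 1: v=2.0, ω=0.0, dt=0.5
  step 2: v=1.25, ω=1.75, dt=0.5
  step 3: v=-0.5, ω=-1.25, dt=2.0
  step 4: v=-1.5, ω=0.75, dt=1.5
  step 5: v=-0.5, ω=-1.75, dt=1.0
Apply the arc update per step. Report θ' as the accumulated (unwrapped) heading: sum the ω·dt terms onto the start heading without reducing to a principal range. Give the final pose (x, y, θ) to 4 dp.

(-1.8085, 0.3419, -0.1556)

step 1: θ'=2.0944 (straight) → pose (0.0000, 2.8660, 2.0944)
step 2: θ'=2.9694 (R=0.7143) → pose (-0.4962, 3.2126, 2.9694)
step 3: θ'=0.4694 (R=0.4000) → pose (-0.3838, 2.4618, 0.4694)
step 4: θ'=1.5944 (R=-2.0000) → pose (-1.4785, 0.6309, 1.5944)
step 5: θ'=-0.1556 (R=0.2857) → pose (-1.8085, 0.3419, -0.1556)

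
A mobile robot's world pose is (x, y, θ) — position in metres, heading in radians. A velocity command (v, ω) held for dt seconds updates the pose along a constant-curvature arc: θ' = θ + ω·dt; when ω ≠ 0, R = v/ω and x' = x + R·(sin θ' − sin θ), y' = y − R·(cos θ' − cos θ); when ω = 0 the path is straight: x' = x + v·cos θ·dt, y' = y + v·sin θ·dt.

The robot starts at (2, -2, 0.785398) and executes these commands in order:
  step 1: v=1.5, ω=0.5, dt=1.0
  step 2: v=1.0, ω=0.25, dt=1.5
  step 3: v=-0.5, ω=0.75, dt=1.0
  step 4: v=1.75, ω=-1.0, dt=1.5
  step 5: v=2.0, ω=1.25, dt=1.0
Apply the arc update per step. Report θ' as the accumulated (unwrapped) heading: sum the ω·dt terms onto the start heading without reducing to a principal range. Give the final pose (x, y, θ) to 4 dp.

step 1: θ'=1.2854 (R=3.0000) → pose (2.7573, -0.7233, 1.2854)
step 2: θ'=1.6604 (R=4.0000) → pose (2.9031, 0.7608, 1.6604)
step 3: θ'=2.4104 (R=-0.6667) → pose (3.1219, 0.3242, 2.4104)
step 4: θ'=0.9104 (R=-1.7500) → pose (2.9084, 2.7004, 0.9104)
step 5: θ'=2.1604 (R=1.6000) → pose (2.9747, 4.5715, 2.1604)

(2.9747, 4.5715, 2.1604)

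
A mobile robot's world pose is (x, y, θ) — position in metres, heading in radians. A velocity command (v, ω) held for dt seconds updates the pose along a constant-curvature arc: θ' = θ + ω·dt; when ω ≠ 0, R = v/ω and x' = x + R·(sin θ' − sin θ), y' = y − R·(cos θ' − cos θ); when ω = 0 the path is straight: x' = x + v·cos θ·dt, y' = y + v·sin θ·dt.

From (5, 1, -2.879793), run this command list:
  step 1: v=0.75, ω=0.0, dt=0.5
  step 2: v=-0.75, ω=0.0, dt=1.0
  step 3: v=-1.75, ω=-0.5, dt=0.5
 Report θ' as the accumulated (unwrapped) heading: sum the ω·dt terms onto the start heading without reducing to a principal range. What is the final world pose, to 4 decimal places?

(6.2268, 1.2161, -3.1298)

step 1: θ'=-2.8798 (straight) → pose (4.6378, 0.9029, -2.8798)
step 2: θ'=-2.8798 (straight) → pose (5.3622, 1.0971, -2.8798)
step 3: θ'=-3.1298 (R=3.5000) → pose (6.2268, 1.2161, -3.1298)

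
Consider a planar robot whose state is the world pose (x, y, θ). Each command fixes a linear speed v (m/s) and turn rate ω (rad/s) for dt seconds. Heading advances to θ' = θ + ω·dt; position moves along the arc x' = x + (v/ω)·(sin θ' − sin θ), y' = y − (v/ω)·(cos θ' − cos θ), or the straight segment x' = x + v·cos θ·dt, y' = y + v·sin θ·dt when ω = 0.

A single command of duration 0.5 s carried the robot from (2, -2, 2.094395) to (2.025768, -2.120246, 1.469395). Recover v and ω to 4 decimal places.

Δθ = 1.469395 − 2.094395 = -0.625000
ω = Δθ/dt = -0.625000/0.5 = -1.2500
R = −Δy/(cos θ' − cos θ) = 0.2000
v = R·ω = 0.2000·-1.2500 = -0.2500

v = -0.2500, ω = -1.2500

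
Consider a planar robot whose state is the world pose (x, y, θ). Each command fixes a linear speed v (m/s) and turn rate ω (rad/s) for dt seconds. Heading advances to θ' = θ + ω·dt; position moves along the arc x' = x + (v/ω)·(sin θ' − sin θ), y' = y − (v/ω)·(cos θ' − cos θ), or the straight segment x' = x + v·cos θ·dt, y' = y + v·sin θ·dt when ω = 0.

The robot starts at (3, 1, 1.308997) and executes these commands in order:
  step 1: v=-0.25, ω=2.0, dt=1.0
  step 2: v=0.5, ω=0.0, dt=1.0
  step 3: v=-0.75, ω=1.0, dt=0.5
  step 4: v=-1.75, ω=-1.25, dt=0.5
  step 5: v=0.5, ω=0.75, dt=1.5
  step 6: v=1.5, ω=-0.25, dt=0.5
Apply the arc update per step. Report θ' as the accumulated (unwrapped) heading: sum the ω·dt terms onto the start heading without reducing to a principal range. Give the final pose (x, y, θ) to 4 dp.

(2.8734, 0.1367, 4.1840)

step 1: θ'=3.3090 (R=-0.1250) → pose (3.1416, 0.8444, 3.3090)
step 2: θ'=3.3090 (straight) → pose (2.6486, 0.7611, 3.3090)
step 3: θ'=3.8090 (R=-0.7500) → pose (2.9878, 0.9115, 3.8090)
step 4: θ'=3.1840 (R=1.4000) → pose (3.7950, 1.2107, 3.1840)
step 5: θ'=4.3090 (R=0.6667) → pose (3.2101, 0.8063, 4.3090)
step 6: θ'=4.1840 (R=-6.0000) → pose (2.8734, 0.1367, 4.1840)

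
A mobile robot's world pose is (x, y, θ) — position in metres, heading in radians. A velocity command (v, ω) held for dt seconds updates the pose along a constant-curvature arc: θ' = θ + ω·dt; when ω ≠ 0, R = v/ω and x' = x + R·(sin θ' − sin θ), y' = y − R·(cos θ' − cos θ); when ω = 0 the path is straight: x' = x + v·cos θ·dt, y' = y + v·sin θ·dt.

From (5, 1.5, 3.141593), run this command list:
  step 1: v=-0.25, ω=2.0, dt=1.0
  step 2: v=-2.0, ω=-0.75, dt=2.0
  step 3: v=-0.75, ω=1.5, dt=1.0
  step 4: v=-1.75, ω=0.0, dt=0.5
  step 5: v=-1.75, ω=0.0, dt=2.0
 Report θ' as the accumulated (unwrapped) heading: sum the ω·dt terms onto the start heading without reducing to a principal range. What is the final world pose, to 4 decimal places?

(4.6543, 9.7520, 5.1416)

step 1: θ'=5.1416 (R=-0.1250) → pose (5.1137, 1.6770, 5.1416)
step 2: θ'=3.6416 (R=2.6667) → pose (6.2600, 5.1270, 3.6416)
step 3: θ'=5.1416 (R=-0.5000) → pose (6.4749, 5.7738, 5.1416)
step 4: θ'=5.1416 (straight) → pose (6.1108, 6.5695, 5.1416)
step 5: θ'=5.1416 (straight) → pose (4.6543, 9.7520, 5.1416)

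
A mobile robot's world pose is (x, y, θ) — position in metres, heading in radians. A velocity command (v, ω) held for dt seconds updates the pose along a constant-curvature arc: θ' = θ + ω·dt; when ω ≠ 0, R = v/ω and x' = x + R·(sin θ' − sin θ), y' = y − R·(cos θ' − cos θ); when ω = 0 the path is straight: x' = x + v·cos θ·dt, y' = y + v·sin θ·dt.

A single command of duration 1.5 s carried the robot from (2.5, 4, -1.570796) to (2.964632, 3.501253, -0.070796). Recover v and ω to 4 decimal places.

Δθ = -0.070796 − -1.570796 = 1.500000
ω = Δθ/dt = 1.500000/1.5 = 1.0000
R = −Δy/(cos θ' − cos θ) = 0.5000
v = R·ω = 0.5000·1.0000 = 0.5000

v = 0.5000, ω = 1.0000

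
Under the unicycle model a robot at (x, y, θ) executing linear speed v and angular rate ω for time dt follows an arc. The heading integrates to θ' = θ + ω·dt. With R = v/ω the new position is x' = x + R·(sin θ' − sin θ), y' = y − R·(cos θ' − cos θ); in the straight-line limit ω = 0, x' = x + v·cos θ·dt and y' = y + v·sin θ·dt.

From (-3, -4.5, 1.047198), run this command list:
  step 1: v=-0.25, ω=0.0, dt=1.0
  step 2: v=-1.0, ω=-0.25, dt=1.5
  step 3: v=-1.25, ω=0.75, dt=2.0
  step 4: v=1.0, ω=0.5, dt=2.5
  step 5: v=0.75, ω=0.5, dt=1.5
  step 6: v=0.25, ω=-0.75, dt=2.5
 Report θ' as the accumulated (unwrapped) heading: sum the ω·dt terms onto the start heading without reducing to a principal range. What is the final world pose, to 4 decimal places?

step 1: θ'=1.0472 (straight) → pose (-3.1250, -4.7165, 1.0472)
step 2: θ'=0.6722 (R=4.0000) → pose (-4.0983, -5.8463, 0.6722)
step 3: θ'=2.1722 (R=-1.6667) → pose (-4.4347, -8.0934, 2.1722)
step 4: θ'=3.4222 (R=2.0000) → pose (-6.6376, -7.3032, 3.4222)
step 5: θ'=4.1722 (R=1.5000) → pose (-7.5086, -7.9731, 4.1722)
step 6: θ'=2.2972 (R=-0.3333) → pose (-8.0437, -8.0231, 2.2972)

(-8.0437, -8.0231, 2.2972)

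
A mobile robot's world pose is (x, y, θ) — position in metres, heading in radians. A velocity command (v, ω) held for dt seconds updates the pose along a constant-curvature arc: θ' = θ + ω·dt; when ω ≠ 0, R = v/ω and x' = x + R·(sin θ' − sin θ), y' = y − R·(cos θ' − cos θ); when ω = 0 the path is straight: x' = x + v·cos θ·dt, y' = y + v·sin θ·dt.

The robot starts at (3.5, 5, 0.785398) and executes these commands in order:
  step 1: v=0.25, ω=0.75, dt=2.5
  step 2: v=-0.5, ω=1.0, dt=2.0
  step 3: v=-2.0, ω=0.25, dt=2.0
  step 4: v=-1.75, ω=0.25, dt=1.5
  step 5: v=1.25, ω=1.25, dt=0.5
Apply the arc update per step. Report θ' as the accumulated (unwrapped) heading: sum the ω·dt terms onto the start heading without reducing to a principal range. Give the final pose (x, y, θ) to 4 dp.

(2.3791, 11.6704, 6.1604)

step 1: θ'=2.6604 (R=0.3333) → pose (3.4186, 5.5312, 2.6604)
step 2: θ'=4.6604 (R=-0.5000) → pose (4.1493, 5.9484, 4.6604)
step 3: θ'=5.1604 (R=-8.0000) → pose (3.3706, 9.8295, 5.1604)
step 4: θ'=5.5354 (R=-7.0000) → pose (1.8216, 11.9297, 5.5354)
step 5: θ'=6.1604 (R=1.0000) → pose (2.3791, 11.6704, 6.1604)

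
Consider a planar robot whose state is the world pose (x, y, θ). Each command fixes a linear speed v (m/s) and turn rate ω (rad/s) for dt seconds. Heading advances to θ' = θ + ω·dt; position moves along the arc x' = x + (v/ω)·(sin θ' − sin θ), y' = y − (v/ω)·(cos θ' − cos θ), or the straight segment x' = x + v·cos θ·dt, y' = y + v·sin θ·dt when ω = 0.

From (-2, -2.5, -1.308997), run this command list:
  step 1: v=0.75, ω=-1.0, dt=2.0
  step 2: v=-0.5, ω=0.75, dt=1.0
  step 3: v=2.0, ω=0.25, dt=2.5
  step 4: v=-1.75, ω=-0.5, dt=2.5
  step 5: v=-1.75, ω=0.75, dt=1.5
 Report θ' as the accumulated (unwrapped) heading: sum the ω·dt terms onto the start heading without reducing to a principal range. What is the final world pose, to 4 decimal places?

step 1: θ'=-3.3090 (R=-0.7500) → pose (-2.8494, -3.4336, -3.3090)
step 2: θ'=-2.5590 (R=-0.6667) → pose (-2.3715, -3.3330, -2.5590)
step 3: θ'=-1.9340 (R=8.0000) → pose (-5.4481, -7.1711, -1.9340)
step 4: θ'=-3.1840 (R=3.5000) → pose (-2.0281, -4.9177, -3.1840)
step 5: θ'=-2.0590 (R=-2.3333) → pose (0.1316, -3.6809, -2.0590)

(0.1316, -3.6809, -2.0590)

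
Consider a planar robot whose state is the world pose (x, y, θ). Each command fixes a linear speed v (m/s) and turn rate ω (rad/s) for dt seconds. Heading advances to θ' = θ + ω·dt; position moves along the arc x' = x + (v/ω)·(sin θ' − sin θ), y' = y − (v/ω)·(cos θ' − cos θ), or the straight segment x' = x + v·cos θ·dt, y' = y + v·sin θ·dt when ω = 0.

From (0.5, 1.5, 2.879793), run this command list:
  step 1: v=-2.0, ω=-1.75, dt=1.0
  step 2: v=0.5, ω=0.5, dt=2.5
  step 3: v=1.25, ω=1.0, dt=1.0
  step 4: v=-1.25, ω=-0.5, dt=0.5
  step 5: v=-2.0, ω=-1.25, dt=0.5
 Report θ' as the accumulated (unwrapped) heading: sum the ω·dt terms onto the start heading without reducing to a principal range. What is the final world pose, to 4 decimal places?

step 1: θ'=1.1298 (R=1.1429) → pose (1.2377, -0.0917, 1.1298)
step 2: θ'=2.3798 (R=1.0000) → pose (1.0236, 1.0587, 2.3798)
step 3: θ'=3.3798 (R=1.2500) → pose (-0.1341, 1.3689, 3.3798)
step 4: θ'=3.1298 (R=2.5000) → pose (0.4853, 1.4393, 3.1298)
step 5: θ'=2.5048 (R=1.6000) → pose (1.4178, 1.1258, 2.5048)

(1.4178, 1.1258, 2.5048)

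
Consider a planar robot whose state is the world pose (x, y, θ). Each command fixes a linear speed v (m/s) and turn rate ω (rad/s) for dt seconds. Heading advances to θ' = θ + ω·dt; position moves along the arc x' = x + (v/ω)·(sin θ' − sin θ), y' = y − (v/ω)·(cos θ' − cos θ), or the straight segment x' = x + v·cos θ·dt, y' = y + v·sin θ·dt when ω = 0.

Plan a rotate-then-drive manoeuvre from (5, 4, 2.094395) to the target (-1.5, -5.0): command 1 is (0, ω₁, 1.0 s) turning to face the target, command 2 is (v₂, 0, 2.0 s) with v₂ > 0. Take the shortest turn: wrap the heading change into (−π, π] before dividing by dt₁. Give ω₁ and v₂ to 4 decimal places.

heading to target = atan2(-5−4, -1.5−5) = -2.1963
Δθ = wrap(-2.1963 − 2.0944) = 1.9925; ω₁ = Δθ/dt₁ = 1.9925
distance = √((-1.5−5)² + (-5−4)²) = 11.1018; v₂ = distance/dt₂ = 5.5509

ω₁ = 1.9925, v₂ = 5.5509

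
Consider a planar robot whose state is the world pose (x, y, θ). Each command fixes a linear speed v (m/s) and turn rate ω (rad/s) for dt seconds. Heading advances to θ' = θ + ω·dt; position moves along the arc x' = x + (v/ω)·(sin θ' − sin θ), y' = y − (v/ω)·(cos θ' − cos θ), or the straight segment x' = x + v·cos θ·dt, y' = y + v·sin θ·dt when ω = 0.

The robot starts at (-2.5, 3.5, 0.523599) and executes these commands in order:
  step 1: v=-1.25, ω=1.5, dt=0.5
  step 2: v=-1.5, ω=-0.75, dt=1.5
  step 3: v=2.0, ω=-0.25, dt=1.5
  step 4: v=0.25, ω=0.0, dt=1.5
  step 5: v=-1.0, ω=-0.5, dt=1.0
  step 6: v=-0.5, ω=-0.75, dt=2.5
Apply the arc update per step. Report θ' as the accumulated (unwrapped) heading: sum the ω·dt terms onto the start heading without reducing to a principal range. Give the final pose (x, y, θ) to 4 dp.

step 1: θ'=1.2736 (R=-0.8333) → pose (-2.8801, 3.0223, 1.2736)
step 2: θ'=0.1486 (R=2.0000) → pose (-4.4964, 1.6301, 0.1486)
step 3: θ'=-0.2264 (R=-8.0000) → pose (-1.5162, 1.5141, -0.2264)
step 4: θ'=-0.2264 (straight) → pose (-1.1507, 1.4299, -0.2264)
step 5: θ'=-0.7264 (R=2.0000) → pose (-2.0301, 1.8837, -0.7264)
step 6: θ'=-2.6014 (R=0.6667) → pose (-1.9302, 2.9538, -2.6014)

(-1.9302, 2.9538, -2.6014)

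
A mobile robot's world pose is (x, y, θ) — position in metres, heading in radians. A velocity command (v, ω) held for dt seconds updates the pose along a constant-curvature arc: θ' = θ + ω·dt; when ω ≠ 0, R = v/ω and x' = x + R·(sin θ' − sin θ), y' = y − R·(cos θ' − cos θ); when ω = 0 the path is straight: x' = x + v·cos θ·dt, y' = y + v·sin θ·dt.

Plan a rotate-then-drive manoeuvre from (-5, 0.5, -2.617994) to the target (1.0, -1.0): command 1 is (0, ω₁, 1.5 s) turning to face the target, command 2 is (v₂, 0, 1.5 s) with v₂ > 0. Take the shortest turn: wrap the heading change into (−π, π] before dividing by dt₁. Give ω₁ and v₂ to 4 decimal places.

ω₁ = 1.5820, v₂ = 4.1231

heading to target = atan2(-1−0.5, 1−-5) = -0.2450
Δθ = wrap(-0.2450 − -2.6180) = 2.3730; ω₁ = Δθ/dt₁ = 1.5820
distance = √((1−-5)² + (-1−0.5)²) = 6.1847; v₂ = distance/dt₂ = 4.1231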